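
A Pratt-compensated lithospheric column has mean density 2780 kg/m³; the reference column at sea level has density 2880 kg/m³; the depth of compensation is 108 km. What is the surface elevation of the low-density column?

3.88 km

ρ_ref D = ρ (D + h) → h = D (ρ_ref − ρ)/ρ.
h = 108 km × (2880 − 2780)/2780 = 3.88 km.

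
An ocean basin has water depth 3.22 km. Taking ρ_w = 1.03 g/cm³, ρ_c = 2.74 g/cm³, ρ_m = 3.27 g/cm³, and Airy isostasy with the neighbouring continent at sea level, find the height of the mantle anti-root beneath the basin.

10.4 km

Balancing pressure at the compensation depth: replacing crust with seawater at the top is compensated by replacing crust with mantle at the base: d (ρ_c − ρ_w) = a (ρ_m − ρ_c).
a = d (ρ_c − ρ_w)/(ρ_m − ρ_c) = 3.22 km × 1.71/0.53 = 10.4 km.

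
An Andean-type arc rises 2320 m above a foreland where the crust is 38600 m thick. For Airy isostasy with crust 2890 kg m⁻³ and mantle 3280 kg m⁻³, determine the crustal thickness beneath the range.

Root depth r = h ρ_c / (ρ_m − ρ_c) = 2320 m × 2890 / 390 = 17190 m.
Total thickness = T + h + r = 38600 m + 2320 m + 17190 m = 58100 m.

58100 m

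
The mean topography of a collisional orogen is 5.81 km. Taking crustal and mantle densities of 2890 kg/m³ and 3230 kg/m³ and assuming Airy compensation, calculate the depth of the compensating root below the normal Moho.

49.4 km

Isostatic balance requires: the weight of the topography is balanced by the buoyancy of the root, ρ_c h = (ρ_m − ρ_c) r.
r = h · ρ_c / (ρ_m − ρ_c) = 5.81 km × 2890 / (3230 − 2890) = 49.4 km.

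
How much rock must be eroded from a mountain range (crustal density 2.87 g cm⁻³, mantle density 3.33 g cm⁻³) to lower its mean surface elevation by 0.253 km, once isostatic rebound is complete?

1.83 km

Net drop Δ = e − u = e − e ρ_c/ρ_m = e (ρ_m − ρ_c)/ρ_m.
e = Δ ρ_m/(ρ_m − ρ_c) = 0.253 km × 3.33/0.46 = 1.83 km.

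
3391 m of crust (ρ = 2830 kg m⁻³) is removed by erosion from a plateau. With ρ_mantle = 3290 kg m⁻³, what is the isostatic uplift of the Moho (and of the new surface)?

2920 m

Unloading: uplift u = e ρ_c/ρ_m = 3391 m × 2830/3290 = 2920 m.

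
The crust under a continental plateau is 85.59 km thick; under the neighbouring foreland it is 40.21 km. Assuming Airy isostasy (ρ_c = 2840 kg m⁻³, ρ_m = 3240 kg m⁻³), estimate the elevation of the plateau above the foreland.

Excess crust Δ = 85.59 km − 40.21 km = 45.38 km, split between elevation h and root r with h + r = Δ.
Airy balance ρ_c h = (ρ_m − ρ_c) r gives r = h ρ_c/(ρ_m − ρ_c), so h (1 + ρ_c/(ρ_m − ρ_c)) = Δ, i.e. h = Δ (ρ_m − ρ_c)/ρ_m.
h = 45.38 km × 400/3240 = 5.6 km.

5.6 km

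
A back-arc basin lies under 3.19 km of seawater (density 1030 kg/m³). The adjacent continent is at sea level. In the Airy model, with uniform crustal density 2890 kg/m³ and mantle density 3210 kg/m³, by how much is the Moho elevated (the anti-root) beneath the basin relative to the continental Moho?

18.5 km

For local isostatic compensation: replacing crust with seawater at the top is compensated by replacing crust with mantle at the base: d (ρ_c − ρ_w) = a (ρ_m − ρ_c).
a = d (ρ_c − ρ_w)/(ρ_m − ρ_c) = 3.19 km × 1860/320 = 18.5 km.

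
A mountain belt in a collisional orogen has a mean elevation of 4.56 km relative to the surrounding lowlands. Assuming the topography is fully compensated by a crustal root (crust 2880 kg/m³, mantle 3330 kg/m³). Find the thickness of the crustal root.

In Airy isostatic equilibrium: the weight of the topography is balanced by the buoyancy of the root, ρ_c h = (ρ_m − ρ_c) r.
r = h · ρ_c / (ρ_m − ρ_c) = 4.56 km × 2880 / (3330 − 2880) = 29.2 km.

29.2 km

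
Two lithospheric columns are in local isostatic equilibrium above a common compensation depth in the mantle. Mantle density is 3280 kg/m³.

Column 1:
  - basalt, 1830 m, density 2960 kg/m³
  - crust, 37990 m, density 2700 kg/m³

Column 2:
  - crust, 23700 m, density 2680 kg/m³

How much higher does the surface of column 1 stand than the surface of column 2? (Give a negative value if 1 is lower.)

2560 m

For any compensation level in the mantle, the mantle terms cancel and isostasy reduces to e = (Σt_1 − Σt_2) − (Σ(ρt)_1 − Σ(ρt)_2) / ρ_m.
Σt_1 = 39820 m; Σt_2 = 23700 m; Σ(ρt)_1 = 107989800; Σ(ρt)_2 = 63516000 (in m·kg/m³).
e = (39820 − 23700) − (107989800 − 63516000) / 3280 = 2560 m.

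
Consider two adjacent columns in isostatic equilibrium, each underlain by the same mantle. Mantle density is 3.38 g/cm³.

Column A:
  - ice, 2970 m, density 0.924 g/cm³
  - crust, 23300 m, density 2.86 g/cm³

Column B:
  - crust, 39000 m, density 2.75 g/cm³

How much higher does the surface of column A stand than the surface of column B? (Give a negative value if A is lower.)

−1530 m

For any compensation level in the mantle, the mantle terms cancel and isostasy reduces to e = (Σt_A − Σt_B) − (Σ(ρt)_A − Σ(ρt)_B) / ρ_m.
Σt_A = 26270 m; Σt_B = 39000 m; Σ(ρt)_A = 69382.28; Σ(ρt)_B = 107250 (in m·g/cm³).
e = (26270 − 39000) − (69382.28 − 107250) / 3.38 = −1530 m.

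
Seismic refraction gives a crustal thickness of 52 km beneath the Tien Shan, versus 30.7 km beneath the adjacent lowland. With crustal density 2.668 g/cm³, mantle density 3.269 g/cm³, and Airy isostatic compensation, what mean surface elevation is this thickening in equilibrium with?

Excess crust Δ = 52 km − 30.7 km = 21.3 km, split between elevation h and root r with h + r = Δ.
Airy balance ρ_c h = (ρ_m − ρ_c) r gives r = h ρ_c/(ρ_m − ρ_c), so h (1 + ρ_c/(ρ_m − ρ_c)) = Δ, i.e. h = Δ (ρ_m − ρ_c)/ρ_m.
h = 21.3 km × 0.601/3.269 = 3.92 km.

3.92 km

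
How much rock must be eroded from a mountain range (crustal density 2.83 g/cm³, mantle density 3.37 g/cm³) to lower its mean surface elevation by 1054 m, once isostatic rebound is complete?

6580 m

Net drop Δ = e − u = e − e ρ_c/ρ_m = e (ρ_m − ρ_c)/ρ_m.
e = Δ ρ_m/(ρ_m − ρ_c) = 1054 m × 3.37/0.54 = 6580 m.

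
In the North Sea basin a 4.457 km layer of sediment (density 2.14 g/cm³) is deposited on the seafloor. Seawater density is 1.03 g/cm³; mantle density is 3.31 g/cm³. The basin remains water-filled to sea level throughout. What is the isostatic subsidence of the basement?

Submarine loading: the sediment displaces seawater, and the subsidence is in turn flooded, so s (ρ_m − ρ_w) = t (ρ_sed − ρ_w).
s = 4.457 km × (2.14 − 1.03) / (3.31 − 1.03) = 2.17 km.

2.17 km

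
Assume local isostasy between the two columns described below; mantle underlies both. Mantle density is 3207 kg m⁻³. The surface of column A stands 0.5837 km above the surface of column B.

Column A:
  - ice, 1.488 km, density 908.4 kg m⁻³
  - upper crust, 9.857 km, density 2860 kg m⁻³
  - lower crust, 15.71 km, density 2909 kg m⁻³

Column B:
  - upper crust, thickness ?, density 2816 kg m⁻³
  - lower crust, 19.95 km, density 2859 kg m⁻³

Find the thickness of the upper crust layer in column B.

6.93 km

Take the compensation level at the base of the deeper column (depth z_c below the surface of column A) and equate Σ ρ_i t_i down to z_c; mantle fills any gap and the z_c terms cancel.
Column A: 1.488×908.4 + 9.857×2860 + 15.71×2909 + (z_c − 27.055)×3207
Column B: 0.5837×0 + x×2816 + 19.95×2859 + (z_c − 0.5837 − 19.95 − x)×3207
The z_c×3207 term appears on both sides and cancels. Collect the known terms of each column as K = Σ(ρt)_known − 3207 × (depth of known layers): K_A = 75243.1092 − 3207×27.055 = −11522.2758; K_B = 57037.05 − 3207×(0.5837 + 19.95) = −8814.5259.
Balance: K_A = K_B − x×(3207 − 2816), so x = (K_B − K_A)/(3207 − 2816) = 2707.75/391 = 6.93 km.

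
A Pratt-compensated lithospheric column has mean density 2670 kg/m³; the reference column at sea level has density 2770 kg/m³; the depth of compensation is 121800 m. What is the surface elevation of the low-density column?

ρ_ref D = ρ (D + h) → h = D (ρ_ref − ρ)/ρ.
h = 121800 m × (2770 − 2670)/2670 = 4560 m.

4560 m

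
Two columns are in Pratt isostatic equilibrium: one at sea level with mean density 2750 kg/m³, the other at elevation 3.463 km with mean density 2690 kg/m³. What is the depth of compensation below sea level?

155 km

ρ_ref D = ρ (D + h) → D (ρ_ref − ρ) = ρ h.
D = ρ h/(ρ_ref − ρ) = 2690 × 3.463 km/(2750 − 2690) = 155 km.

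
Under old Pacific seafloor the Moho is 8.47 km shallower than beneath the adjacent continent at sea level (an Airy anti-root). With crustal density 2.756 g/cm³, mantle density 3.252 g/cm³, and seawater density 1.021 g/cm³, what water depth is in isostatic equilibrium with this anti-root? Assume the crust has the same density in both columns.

Replacing a thickness d of crust by seawater at the top must be balanced by replacing crust with mantle at the base: d (ρ_c − ρ_w) = a (ρ_m − ρ_c).
d = a (ρ_m − ρ_c)/(ρ_c − ρ_w) = 8.47 km × 0.496/1.735 = 2.42 km.

2.42 km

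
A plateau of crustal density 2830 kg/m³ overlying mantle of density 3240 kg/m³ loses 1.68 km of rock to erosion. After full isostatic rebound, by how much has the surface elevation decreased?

Rebound u = e ρ_c/ρ_m = 1.68 km × 2830/3240 = 1.467 km.
Net surface drop = e − u = 1.68 km − 1.467 km = e (ρ_m − ρ_c)/ρ_m = 0.213 km.

0.213 km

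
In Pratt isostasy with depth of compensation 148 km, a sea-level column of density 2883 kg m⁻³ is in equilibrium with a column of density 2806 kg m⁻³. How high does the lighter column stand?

4.06 km

ρ_ref D = ρ (D + h) → h = D (ρ_ref − ρ)/ρ.
h = 148 km × (2883 − 2806)/2806 = 4.06 km.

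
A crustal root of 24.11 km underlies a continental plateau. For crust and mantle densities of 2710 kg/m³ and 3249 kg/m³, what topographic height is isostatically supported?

4.8 km

Isostatic balance requires: ρ_c h = (ρ_m − ρ_c) r.
h = r (ρ_m − ρ_c) / ρ_c = 24.11 km × (3249 − 2710) / 2710 = 4.8 km.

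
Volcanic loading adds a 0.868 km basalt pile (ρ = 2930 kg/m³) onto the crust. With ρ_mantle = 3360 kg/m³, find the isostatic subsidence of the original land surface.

0.757 km

Subaerial loading: s = t ρ_load / ρ_m.
s = 0.868 km × 2930/3360 = 0.757 km.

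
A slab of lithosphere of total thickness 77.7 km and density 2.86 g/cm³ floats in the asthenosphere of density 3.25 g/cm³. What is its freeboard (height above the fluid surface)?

9.32 km

Floating equilibrium: submerged depth d = t ρ_obj/ρ_fluid = 77.7 km × 2.86/3.25 = 68.38 km.
Freeboard = t − d = 77.7 km − 68.38 km = 9.32 km.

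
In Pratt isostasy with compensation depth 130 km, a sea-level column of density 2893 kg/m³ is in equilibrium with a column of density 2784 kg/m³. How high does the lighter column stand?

ρ_ref D = ρ (D + h) → h = D (ρ_ref − ρ)/ρ.
h = 130 km × (2893 − 2784)/2784 = 5.09 km.

5.09 km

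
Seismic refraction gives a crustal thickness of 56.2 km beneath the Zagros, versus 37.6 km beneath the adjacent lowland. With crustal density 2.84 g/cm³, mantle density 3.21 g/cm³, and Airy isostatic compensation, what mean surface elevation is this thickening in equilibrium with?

Excess crust Δ = 56.2 km − 37.6 km = 18.6 km, split between elevation h and root r with h + r = Δ.
Airy balance ρ_c h = (ρ_m − ρ_c) r gives r = h ρ_c/(ρ_m − ρ_c), so h (1 + ρ_c/(ρ_m − ρ_c)) = Δ, i.e. h = Δ (ρ_m − ρ_c)/ρ_m.
h = 18.6 km × 0.37/3.21 = 2.14 km.

2.14 km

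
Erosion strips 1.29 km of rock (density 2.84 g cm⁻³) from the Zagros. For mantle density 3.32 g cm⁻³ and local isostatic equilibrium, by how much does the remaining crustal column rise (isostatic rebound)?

Unloading: uplift u = e ρ_c/ρ_m = 1.29 km × 2.84/3.32 = 1.1 km.

1.1 km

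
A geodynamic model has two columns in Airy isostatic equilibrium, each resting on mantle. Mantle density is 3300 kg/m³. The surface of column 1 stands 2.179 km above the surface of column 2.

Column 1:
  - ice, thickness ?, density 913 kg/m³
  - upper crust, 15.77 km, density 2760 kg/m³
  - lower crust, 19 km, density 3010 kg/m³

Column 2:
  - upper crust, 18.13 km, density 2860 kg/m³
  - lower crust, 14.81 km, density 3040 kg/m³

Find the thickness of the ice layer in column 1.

Take the compensation level at the base of the deeper column (depth z_c below the surface of column 1) and equate Σ ρ_i t_i down to z_c; mantle fills any gap and the z_c terms cancel.
Column 1: x×913 + 15.77×2760 + 19×3010 + (z_c − 34.77 − x)×3300
Column 2: 2.179×0 + 18.13×2860 + 14.81×3040 + (z_c − 2.179 − 32.94)×3300
The z_c×3300 term appears on both sides and cancels. Collect the known terms of each column as K = Σ(ρt)_known − 3300 × (depth of known layers): K_1 = 100715.2 − 3300×34.77 = −14025.8; K_2 = 96874.2 − 3300×(2.179 + 32.94) = −19018.5.
Balance: K_1 − x×(3300 − 913) = K_2, so x = (K_1 − K_2)/(3300 − 913) = 4992.7/2387 = 2.09 km.

2.09 km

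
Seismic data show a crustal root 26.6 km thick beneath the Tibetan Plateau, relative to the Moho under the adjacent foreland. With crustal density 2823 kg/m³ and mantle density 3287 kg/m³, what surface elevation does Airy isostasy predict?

Balancing pressure at the compensation depth: ρ_c h = (ρ_m − ρ_c) r.
h = r (ρ_m − ρ_c) / ρ_c = 26.6 km × (3287 − 2823) / 2823 = 4.37 km.

4.37 km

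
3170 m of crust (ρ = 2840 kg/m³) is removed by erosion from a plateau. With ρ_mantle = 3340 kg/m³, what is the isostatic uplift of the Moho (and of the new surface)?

Unloading: uplift u = e ρ_c/ρ_m = 3170 m × 2840/3340 = 2700 m.

2700 m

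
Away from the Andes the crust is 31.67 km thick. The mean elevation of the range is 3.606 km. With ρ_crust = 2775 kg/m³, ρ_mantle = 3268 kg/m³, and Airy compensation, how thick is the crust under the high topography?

55.6 km

Root depth r = h ρ_c / (ρ_m − ρ_c) = 3.606 km × 2775 / 493 = 20.3 km.
Total thickness = T + h + r = 31.67 km + 3.606 km + 20.3 km = 55.6 km.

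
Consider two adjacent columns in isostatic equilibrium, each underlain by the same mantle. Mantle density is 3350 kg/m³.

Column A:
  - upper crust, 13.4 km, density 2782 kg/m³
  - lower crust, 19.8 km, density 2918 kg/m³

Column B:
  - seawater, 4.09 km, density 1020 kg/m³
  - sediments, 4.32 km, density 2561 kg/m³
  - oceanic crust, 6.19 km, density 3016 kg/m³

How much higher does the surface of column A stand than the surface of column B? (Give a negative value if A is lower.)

0.346 km

For any compensation level in the mantle, the mantle terms cancel and isostasy reduces to e = (Σt_A − Σt_B) − (Σ(ρt)_A − Σ(ρt)_B) / ρ_m.
Σt_A = 33.2 km; Σt_B = 14.6 km; Σ(ρt)_A = 95055.2; Σ(ρt)_B = 33904.36 (in km·kg/m³).
e = (33.2 − 14.6) − (95055.2 − 33904.36) / 3350 = 0.346 km.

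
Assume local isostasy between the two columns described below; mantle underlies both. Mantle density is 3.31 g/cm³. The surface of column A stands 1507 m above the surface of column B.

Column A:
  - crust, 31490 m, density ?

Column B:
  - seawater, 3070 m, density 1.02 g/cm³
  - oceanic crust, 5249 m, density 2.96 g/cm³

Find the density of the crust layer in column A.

2.87 g/cm³

Take the compensation level at the base of the deeper column (depth z_c below the surface of column A) and equate Σ ρ_i t_i down to z_c; mantle fills any gap and the z_c terms cancel.
Column A: 31490×ρ + (z_c − 31490)×3.31
Column B: 1507×0 + 3070×1.02 + 5249×2.96 + (z_c − 1507 − 8319)×3.31
The z_c×3.31 term appears on both sides and cancels. Collect the known terms of each column as K = Σ(ρt)_known − 3.31 × (depth of known layers): K_A = 0 − 3.31×31490 = −104231.9; K_B = 18668.44 − 3.31×(1507 + 8319) = −13855.62.
Balance: K_A + 31490×ρ = K_B, so ρ = (K_B − K_A)/31490 = 90376.3/31490 = 2.87 g/cm³.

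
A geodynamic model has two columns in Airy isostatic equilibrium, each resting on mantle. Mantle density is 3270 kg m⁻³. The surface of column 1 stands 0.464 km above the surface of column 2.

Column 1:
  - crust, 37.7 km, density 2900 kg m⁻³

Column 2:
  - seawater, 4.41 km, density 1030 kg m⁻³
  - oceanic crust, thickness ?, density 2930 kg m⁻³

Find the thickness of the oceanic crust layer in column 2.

7.51 km

Take the compensation level at the base of the deeper column (depth z_c below the surface of column 1) and equate Σ ρ_i t_i down to z_c; mantle fills any gap and the z_c terms cancel.
Column 1: 37.7×2900 + (z_c − 37.7)×3270
Column 2: 0.464×0 + 4.41×1030 + x×2930 + (z_c − 0.464 − 4.41 − x)×3270
The z_c×3270 term appears on both sides and cancels. Collect the known terms of each column as K = Σ(ρt)_known − 3270 × (depth of known layers): K_1 = 109330 − 3270×37.7 = −13949; K_2 = 4542.3 − 3270×(0.464 + 4.41) = −11395.68.
Balance: K_1 = K_2 − x×(3270 − 2930), so x = (K_2 − K_1)/(3270 − 2930) = 2553.32/340 = 7.51 km.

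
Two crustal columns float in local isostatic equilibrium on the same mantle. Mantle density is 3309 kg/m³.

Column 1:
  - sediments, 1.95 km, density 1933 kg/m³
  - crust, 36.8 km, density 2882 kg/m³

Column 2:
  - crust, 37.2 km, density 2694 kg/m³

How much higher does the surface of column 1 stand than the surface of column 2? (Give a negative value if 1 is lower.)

−1.35 km

For any compensation level in the mantle, the mantle terms cancel and isostasy reduces to e = (Σt_1 − Σt_2) − (Σ(ρt)_1 − Σ(ρt)_2) / ρ_m.
Σt_1 = 38.75 km; Σt_2 = 37.2 km; Σ(ρt)_1 = 109826.95; Σ(ρt)_2 = 100216.8 (in km·kg/m³).
e = (38.75 − 37.2) − (109826.95 − 100216.8) / 3309 = −1.35 km.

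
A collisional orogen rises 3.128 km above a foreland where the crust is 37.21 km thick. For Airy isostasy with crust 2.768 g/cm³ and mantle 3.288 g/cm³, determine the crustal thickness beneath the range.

57 km

Root depth r = h ρ_c / (ρ_m − ρ_c) = 3.128 km × 2.768 / 0.52 = 16.65 km.
Total thickness = T + h + r = 37.21 km + 3.128 km + 16.65 km = 57 km.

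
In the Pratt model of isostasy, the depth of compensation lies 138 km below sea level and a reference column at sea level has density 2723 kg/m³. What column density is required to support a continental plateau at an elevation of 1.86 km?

2690 kg/m³

Pratt balance: ρ_ref D = ρ (D + h).
ρ = ρ_ref D/(D + h) = 2723 × 138 km/(138 km + 1.86 km) = 2690 kg/m³.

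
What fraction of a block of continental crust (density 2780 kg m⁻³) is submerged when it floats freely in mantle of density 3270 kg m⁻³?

85%

Submerged fraction = ρ_obj/ρ_fluid = 2780/3270 = 85%.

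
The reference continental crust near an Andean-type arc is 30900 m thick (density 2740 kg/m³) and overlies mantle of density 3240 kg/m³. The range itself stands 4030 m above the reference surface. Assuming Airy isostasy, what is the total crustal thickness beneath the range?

57000 m

Root depth r = h ρ_c / (ρ_m − ρ_c) = 4030 m × 2740 / 500 = 22080 m.
Total thickness = T + h + r = 30900 m + 4030 m + 22080 m = 57000 m.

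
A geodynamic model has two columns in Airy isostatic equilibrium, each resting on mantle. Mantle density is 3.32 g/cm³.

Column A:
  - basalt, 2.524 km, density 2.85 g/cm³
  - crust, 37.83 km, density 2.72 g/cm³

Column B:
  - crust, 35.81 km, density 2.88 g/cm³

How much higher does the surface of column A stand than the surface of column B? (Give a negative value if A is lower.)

For any compensation level in the mantle, the mantle terms cancel and isostasy reduces to e = (Σt_A − Σt_B) − (Σ(ρt)_A − Σ(ρt)_B) / ρ_m.
Σt_A = 40.354 km; Σt_B = 35.81 km; Σ(ρt)_A = 110.091; Σ(ρt)_B = 103.1328 (in km·g/cm³).
e = (40.354 − 35.81) − (110.091 − 103.1328) / 3.32 = 2.45 km.

2.45 km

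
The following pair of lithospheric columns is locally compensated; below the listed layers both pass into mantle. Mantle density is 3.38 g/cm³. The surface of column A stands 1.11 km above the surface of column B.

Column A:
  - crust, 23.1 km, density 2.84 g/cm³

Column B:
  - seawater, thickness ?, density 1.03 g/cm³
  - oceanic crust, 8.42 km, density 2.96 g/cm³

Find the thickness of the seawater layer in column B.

2.21 km

Take the compensation level at the base of the deeper column (depth z_c below the surface of column A) and equate Σ ρ_i t_i down to z_c; mantle fills any gap and the z_c terms cancel.
Column A: 23.1×2.84 + (z_c − 23.1)×3.38
Column B: 1.11×0 + x×1.03 + 8.42×2.96 + (z_c − 1.11 − 8.42 − x)×3.38
The z_c×3.38 term appears on both sides and cancels. Collect the known terms of each column as K = Σ(ρt)_known − 3.38 × (depth of known layers): K_A = 65.604 − 3.38×23.1 = −12.474; K_B = 24.9232 − 3.38×(1.11 + 8.42) = −7.2882.
Balance: K_A = K_B − x×(3.38 − 1.03), so x = (K_B − K_A)/(3.38 − 1.03) = 5.1858/2.35 = 2.21 km.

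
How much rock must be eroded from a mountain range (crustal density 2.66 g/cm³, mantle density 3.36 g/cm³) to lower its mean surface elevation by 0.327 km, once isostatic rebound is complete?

1.57 km

Net drop Δ = e − u = e − e ρ_c/ρ_m = e (ρ_m − ρ_c)/ρ_m.
e = Δ ρ_m/(ρ_m − ρ_c) = 0.327 km × 3.36/0.7 = 1.57 km.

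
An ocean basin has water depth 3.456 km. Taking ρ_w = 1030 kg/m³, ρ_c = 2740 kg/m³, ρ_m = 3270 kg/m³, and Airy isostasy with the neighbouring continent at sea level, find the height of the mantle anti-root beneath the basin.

11.2 km

Isostatic balance requires: replacing crust with seawater at the top is compensated by replacing crust with mantle at the base: d (ρ_c − ρ_w) = a (ρ_m − ρ_c).
a = d (ρ_c − ρ_w)/(ρ_m − ρ_c) = 3.456 km × 1710/530 = 11.2 km.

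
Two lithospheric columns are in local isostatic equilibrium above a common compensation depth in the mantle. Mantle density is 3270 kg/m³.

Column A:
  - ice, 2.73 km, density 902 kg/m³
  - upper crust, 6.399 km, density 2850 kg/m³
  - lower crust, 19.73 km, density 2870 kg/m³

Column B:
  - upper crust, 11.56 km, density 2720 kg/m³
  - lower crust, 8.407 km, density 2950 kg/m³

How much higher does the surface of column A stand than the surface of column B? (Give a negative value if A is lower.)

2.45 km

For any compensation level in the mantle, the mantle terms cancel and isostasy reduces to e = (Σt_A − Σt_B) − (Σ(ρt)_A − Σ(ρt)_B) / ρ_m.
Σt_A = 28.859 km; Σt_B = 19.967 km; Σ(ρt)_A = 77324.71; Σ(ρt)_B = 56243.85 (in km·kg/m³).
e = (28.859 − 19.967) − (77324.71 − 56243.85) / 3270 = 2.45 km.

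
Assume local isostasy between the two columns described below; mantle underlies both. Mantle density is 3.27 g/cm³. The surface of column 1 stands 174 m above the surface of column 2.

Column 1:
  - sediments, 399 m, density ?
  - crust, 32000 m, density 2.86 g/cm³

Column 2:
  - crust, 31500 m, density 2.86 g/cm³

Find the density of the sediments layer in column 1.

2.36 g/cm³

Take the compensation level at the base of the deeper column (depth z_c below the surface of column 1) and equate Σ ρ_i t_i down to z_c; mantle fills any gap and the z_c terms cancel.
Column 1: 399×ρ + 32000×2.86 + (z_c − 32399)×3.27
Column 2: 174×0 + 31500×2.86 + (z_c − 174 − 31500)×3.27
The z_c×3.27 term appears on both sides and cancels. Collect the known terms of each column as K = Σ(ρt)_known − 3.27 × (depth of known layers): K_1 = 91520 − 3.27×32399 = −14424.73; K_2 = 90090 − 3.27×(174 + 31500) = −13483.98.
Balance: K_1 + 399×ρ = K_2, so ρ = (K_2 − K_1)/399 = 940.75/399 = 2.36 g/cm³.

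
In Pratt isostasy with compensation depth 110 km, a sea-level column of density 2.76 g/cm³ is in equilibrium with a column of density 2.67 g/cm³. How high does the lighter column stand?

ρ_ref D = ρ (D + h) → h = D (ρ_ref − ρ)/ρ.
h = 110 km × (2.76 − 2.67)/2.67 = 3.71 km.

3.71 km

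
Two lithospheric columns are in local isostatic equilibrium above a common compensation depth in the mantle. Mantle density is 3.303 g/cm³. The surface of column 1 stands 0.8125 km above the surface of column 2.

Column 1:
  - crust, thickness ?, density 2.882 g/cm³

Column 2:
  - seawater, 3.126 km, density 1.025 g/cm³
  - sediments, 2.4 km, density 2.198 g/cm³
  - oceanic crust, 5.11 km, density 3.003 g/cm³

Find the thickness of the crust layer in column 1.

33.2 km

Take the compensation level at the base of the deeper column (depth z_c below the surface of column 1) and equate Σ ρ_i t_i down to z_c; mantle fills any gap and the z_c terms cancel.
Column 1: x×2.882 + (z_c − 0 − x)×3.303
Column 2: 0.8125×0 + 3.126×1.025 + 2.4×2.198 + 5.11×3.003 + (z_c − 0.8125 − 10.636)×3.303
The z_c×3.303 term appears on both sides and cancels. Collect the known terms of each column as K = Σ(ρt)_known − 3.303 × (depth of known layers): K_1 = 0 − 3.303×0 = 0; K_2 = 23.82468 − 3.303×(0.8125 + 10.636) = −13.9897155.
Balance: K_1 − x×(3.303 − 2.882) = K_2, so x = (K_1 − K_2)/(3.303 − 2.882) = 13.9897/0.421 = 33.2 km.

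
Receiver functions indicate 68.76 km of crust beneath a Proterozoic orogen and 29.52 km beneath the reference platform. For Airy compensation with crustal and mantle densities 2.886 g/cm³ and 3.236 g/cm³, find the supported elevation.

Excess crust Δ = 68.76 km − 29.52 km = 39.24 km, split between elevation h and root r with h + r = Δ.
Airy balance ρ_c h = (ρ_m − ρ_c) r gives r = h ρ_c/(ρ_m − ρ_c), so h (1 + ρ_c/(ρ_m − ρ_c)) = Δ, i.e. h = Δ (ρ_m − ρ_c)/ρ_m.
h = 39.24 km × 0.35/3.236 = 4.24 km.

4.24 km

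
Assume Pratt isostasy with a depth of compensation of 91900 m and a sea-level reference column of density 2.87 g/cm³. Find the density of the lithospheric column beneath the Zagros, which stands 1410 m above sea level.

Pratt balance: ρ_ref D = ρ (D + h).
ρ = ρ_ref D/(D + h) = 2.87 × 91900 m/(91900 m + 1410 m) = 2.83 g/cm³.

2.83 g/cm³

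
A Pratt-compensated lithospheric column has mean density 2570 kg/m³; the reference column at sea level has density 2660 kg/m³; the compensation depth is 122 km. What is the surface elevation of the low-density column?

4.27 km

ρ_ref D = ρ (D + h) → h = D (ρ_ref − ρ)/ρ.
h = 122 km × (2660 − 2570)/2570 = 4.27 km.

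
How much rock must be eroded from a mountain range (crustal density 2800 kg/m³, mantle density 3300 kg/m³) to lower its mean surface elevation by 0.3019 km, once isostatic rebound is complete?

1.99 km

Net drop Δ = e − u = e − e ρ_c/ρ_m = e (ρ_m − ρ_c)/ρ_m.
e = Δ ρ_m/(ρ_m − ρ_c) = 0.3019 km × 3300/500 = 1.99 km.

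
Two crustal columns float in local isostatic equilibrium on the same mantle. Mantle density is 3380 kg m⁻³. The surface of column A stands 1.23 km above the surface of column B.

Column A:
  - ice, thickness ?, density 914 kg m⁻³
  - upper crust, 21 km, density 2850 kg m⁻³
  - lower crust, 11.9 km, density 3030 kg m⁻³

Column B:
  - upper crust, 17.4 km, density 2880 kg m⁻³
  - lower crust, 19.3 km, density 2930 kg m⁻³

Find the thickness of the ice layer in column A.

2.53 km

Take the compensation level at the base of the deeper column (depth z_c below the surface of column A) and equate Σ ρ_i t_i down to z_c; mantle fills any gap and the z_c terms cancel.
Column A: x×914 + 21×2850 + 11.9×3030 + (z_c − 32.9 − x)×3380
Column B: 1.23×0 + 17.4×2880 + 19.3×2930 + (z_c − 1.23 − 36.7)×3380
The z_c×3380 term appears on both sides and cancels. Collect the known terms of each column as K = Σ(ρt)_known − 3380 × (depth of known layers): K_A = 95907 − 3380×32.9 = −15295; K_B = 106661 − 3380×(1.23 + 36.7) = −21542.4.
Balance: K_A − x×(3380 − 914) = K_B, so x = (K_A − K_B)/(3380 − 914) = 6247.4/2466 = 2.53 km.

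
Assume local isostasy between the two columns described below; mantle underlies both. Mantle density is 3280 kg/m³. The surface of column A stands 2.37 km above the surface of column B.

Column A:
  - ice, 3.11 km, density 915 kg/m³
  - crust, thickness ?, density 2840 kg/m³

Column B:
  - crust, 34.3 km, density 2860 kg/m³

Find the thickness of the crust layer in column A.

33.7 km

Take the compensation level at the base of the deeper column (depth z_c below the surface of column A) and equate Σ ρ_i t_i down to z_c; mantle fills any gap and the z_c terms cancel.
Column A: 3.11×915 + x×2840 + (z_c − 3.11 − x)×3280
Column B: 2.37×0 + 34.3×2860 + (z_c − 2.37 − 34.3)×3280
The z_c×3280 term appears on both sides and cancels. Collect the known terms of each column as K = Σ(ρt)_known − 3280 × (depth of known layers): K_A = 2845.65 − 3280×3.11 = −7355.15; K_B = 98098 − 3280×(2.37 + 34.3) = −22179.6.
Balance: K_A − x×(3280 − 2840) = K_B, so x = (K_A − K_B)/(3280 − 2840) = 14824.5/440 = 33.7 km.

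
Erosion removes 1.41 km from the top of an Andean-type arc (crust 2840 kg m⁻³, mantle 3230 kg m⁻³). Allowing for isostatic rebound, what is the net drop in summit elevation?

0.17 km

Rebound u = e ρ_c/ρ_m = 1.41 km × 2840/3230 = 1.24 km.
Net surface drop = e − u = 1.41 km − 1.24 km = e (ρ_m − ρ_c)/ρ_m = 0.17 km.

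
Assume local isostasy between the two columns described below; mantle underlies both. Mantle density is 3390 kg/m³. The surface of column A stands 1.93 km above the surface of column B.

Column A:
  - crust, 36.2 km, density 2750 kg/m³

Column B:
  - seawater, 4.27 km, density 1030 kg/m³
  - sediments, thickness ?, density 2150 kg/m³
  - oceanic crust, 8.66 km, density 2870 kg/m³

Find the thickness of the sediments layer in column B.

1.65 km

Take the compensation level at the base of the deeper column (depth z_c below the surface of column A) and equate Σ ρ_i t_i down to z_c; mantle fills any gap and the z_c terms cancel.
Column A: 36.2×2750 + (z_c − 36.2)×3390
Column B: 1.93×0 + 4.27×1030 + x×2150 + 8.66×2870 + (z_c − 1.93 − 12.93 − x)×3390
The z_c×3390 term appears on both sides and cancels. Collect the known terms of each column as K = Σ(ρt)_known − 3390 × (depth of known layers): K_A = 99550 − 3390×36.2 = −23168; K_B = 29252.3 − 3390×(1.93 + 12.93) = −21123.1.
Balance: K_A = K_B − x×(3390 − 2150), so x = (K_B − K_A)/(3390 − 2150) = 2044.9/1240 = 1.65 km.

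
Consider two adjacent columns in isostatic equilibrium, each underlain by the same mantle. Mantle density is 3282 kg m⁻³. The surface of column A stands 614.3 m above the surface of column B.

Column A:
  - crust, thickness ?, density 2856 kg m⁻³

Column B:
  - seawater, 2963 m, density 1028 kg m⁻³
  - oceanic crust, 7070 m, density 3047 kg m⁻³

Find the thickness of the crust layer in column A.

Take the compensation level at the base of the deeper column (depth z_c below the surface of column A) and equate Σ ρ_i t_i down to z_c; mantle fills any gap and the z_c terms cancel.
Column A: x×2856 + (z_c − 0 − x)×3282
Column B: 614.3×0 + 2963×1028 + 7070×3047 + (z_c − 614.3 − 10033)×3282
The z_c×3282 term appears on both sides and cancels. Collect the known terms of each column as K = Σ(ρt)_known − 3282 × (depth of known layers): K_A = 0 − 3282×0 = 0; K_B = 24588254 − 3282×(614.3 + 10033) = −10356184.6.
Balance: K_A − x×(3282 − 2856) = K_B, so x = (K_A − K_B)/(3282 − 2856) = 10356200/426 = 24300 m.

24300 m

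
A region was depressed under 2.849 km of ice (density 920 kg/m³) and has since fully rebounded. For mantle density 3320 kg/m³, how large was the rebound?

0.789 km

Removing the load lets mantle flow back in; uplift u satisfies ρ_ice t = ρ_m u.
u = t ρ_ice/ρ_m = 2.849 km × 920/3320 = 0.789 km.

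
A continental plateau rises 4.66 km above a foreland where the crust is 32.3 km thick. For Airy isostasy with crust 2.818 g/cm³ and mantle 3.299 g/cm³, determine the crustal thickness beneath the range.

Root depth r = h ρ_c / (ρ_m − ρ_c) = 4.66 km × 2.818 / 0.481 = 27.3 km.
Total thickness = T + h + r = 32.3 km + 4.66 km + 27.3 km = 64.3 km.

64.3 km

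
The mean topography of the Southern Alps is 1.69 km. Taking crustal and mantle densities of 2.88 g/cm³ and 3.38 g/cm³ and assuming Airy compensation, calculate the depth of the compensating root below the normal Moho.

9.73 km

Balancing pressure at the compensation depth: the weight of the topography is balanced by the buoyancy of the root, ρ_c h = (ρ_m − ρ_c) r.
r = h · ρ_c / (ρ_m − ρ_c) = 1.69 km × 2.88 / (3.38 − 2.88) = 9.73 km.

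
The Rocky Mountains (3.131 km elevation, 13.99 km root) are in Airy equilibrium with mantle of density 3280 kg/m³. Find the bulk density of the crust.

2680 kg/m³

ρ_c h = (ρ_m − ρ_c) r → ρ_c (h + r) = ρ_m r → ρ_c = ρ_m r / (h + r).
ρ_c = 3280 × 13.99 km / (3.131 km + 13.99 km) = 2680 kg/m³.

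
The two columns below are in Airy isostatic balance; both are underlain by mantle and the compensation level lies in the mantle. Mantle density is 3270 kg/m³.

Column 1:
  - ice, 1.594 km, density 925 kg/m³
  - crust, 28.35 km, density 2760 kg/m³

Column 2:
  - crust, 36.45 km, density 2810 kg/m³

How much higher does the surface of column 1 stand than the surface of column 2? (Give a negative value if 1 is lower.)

0.437 km

For any compensation level in the mantle, the mantle terms cancel and isostasy reduces to e = (Σt_1 − Σt_2) − (Σ(ρt)_1 − Σ(ρt)_2) / ρ_m.
Σt_1 = 29.944 km; Σt_2 = 36.45 km; Σ(ρt)_1 = 79720.45; Σ(ρt)_2 = 102424.5 (in km·kg/m³).
e = (29.944 − 36.45) − (79720.45 − 102424.5) / 3270 = 0.437 km.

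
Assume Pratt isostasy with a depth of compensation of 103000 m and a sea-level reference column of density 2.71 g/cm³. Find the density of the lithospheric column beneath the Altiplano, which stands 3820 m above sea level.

2.61 g/cm³

Pratt balance: ρ_ref D = ρ (D + h).
ρ = ρ_ref D/(D + h) = 2.71 × 103000 m/(103000 m + 3820 m) = 2.61 g/cm³.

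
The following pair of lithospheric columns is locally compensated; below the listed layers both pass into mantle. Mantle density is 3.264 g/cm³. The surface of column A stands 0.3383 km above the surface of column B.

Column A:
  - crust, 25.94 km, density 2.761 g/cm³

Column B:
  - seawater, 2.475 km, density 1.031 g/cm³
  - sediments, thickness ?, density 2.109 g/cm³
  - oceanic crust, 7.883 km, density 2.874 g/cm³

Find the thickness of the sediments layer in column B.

Take the compensation level at the base of the deeper column (depth z_c below the surface of column A) and equate Σ ρ_i t_i down to z_c; mantle fills any gap and the z_c terms cancel.
Column A: 25.94×2.761 + (z_c − 25.94)×3.264
Column B: 0.3383×0 + 2.475×1.031 + x×2.109 + 7.883×2.874 + (z_c − 0.3383 − 10.358 − x)×3.264
The z_c×3.264 term appears on both sides and cancels. Collect the known terms of each column as K = Σ(ρt)_known − 3.264 × (depth of known layers): K_A = 71.62034 − 3.264×25.94 = −13.04782; K_B = 25.207467 − 3.264×(0.3383 + 10.358) = −9.7052562.
Balance: K_A = K_B − x×(3.264 − 2.109), so x = (K_B − K_A)/(3.264 − 2.109) = 3.34256/1.155 = 2.89 km.

2.89 km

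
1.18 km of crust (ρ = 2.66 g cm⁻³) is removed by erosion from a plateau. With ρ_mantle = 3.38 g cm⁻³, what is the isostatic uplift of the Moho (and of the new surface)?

0.929 km

Unloading: uplift u = e ρ_c/ρ_m = 1.18 km × 2.66/3.38 = 0.929 km.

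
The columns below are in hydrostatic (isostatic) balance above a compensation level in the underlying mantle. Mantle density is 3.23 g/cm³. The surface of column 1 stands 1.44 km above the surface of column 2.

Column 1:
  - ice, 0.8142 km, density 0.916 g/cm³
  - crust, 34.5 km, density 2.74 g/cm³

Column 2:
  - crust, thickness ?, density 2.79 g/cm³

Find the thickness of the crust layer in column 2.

Take the compensation level at the base of the deeper column (depth z_c below the surface of column 1) and equate Σ ρ_i t_i down to z_c; mantle fills any gap and the z_c terms cancel.
Column 1: 0.8142×0.916 + 34.5×2.74 + (z_c − 35.3142)×3.23
Column 2: 1.44×0 + x×2.79 + (z_c − 1.44 − 0 − x)×3.23
The z_c×3.23 term appears on both sides and cancels. Collect the known terms of each column as K = Σ(ρt)_known − 3.23 × (depth of known layers): K_1 = 95.2758072 − 3.23×35.3142 = −18.7890588; K_2 = 0 − 3.23×(1.44 + 0) = −4.6512.
Balance: K_1 = K_2 − x×(3.23 − 2.79), so x = (K_2 − K_1)/(3.23 − 2.79) = 14.1379/0.44 = 32.1 km.

32.1 km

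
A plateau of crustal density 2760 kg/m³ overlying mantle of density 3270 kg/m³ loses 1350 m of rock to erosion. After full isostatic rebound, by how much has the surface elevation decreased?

Rebound u = e ρ_c/ρ_m = 1350 m × 2760/3270 = 1139 m.
Net surface drop = e − u = 1350 m − 1139 m = e (ρ_m − ρ_c)/ρ_m = 211 m.

211 m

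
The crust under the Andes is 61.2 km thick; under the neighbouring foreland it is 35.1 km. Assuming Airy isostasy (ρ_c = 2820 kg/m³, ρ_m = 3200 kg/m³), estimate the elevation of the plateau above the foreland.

Excess crust Δ = 61.2 km − 35.1 km = 26.1 km, split between elevation h and root r with h + r = Δ.
Airy balance ρ_c h = (ρ_m − ρ_c) r gives r = h ρ_c/(ρ_m − ρ_c), so h (1 + ρ_c/(ρ_m − ρ_c)) = Δ, i.e. h = Δ (ρ_m − ρ_c)/ρ_m.
h = 26.1 km × 380/3200 = 3.1 km.

3.1 km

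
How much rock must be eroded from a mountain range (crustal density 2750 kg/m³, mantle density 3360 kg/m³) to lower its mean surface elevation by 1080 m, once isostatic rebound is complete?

5950 m

Net drop Δ = e − u = e − e ρ_c/ρ_m = e (ρ_m − ρ_c)/ρ_m.
e = Δ ρ_m/(ρ_m − ρ_c) = 1080 m × 3360/610 = 5950 m.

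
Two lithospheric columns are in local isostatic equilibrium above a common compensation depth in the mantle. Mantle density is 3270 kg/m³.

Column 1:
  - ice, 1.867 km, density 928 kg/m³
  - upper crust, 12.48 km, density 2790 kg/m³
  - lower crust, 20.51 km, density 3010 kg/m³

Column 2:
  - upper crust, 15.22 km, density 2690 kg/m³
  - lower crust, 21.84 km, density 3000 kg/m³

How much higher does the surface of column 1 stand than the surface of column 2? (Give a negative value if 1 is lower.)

0.297 km

For any compensation level in the mantle, the mantle terms cancel and isostasy reduces to e = (Σt_1 − Σt_2) − (Σ(ρt)_1 − Σ(ρt)_2) / ρ_m.
Σt_1 = 34.857 km; Σt_2 = 37.06 km; Σ(ρt)_1 = 98286.876; Σ(ρt)_2 = 106461.8 (in km·kg/m³).
e = (34.857 − 37.06) − (98286.876 − 106461.8) / 3270 = 0.297 km.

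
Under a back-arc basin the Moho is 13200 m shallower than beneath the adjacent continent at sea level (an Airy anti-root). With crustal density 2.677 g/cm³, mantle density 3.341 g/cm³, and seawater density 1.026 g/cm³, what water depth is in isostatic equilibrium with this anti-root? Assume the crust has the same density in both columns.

Replacing a thickness d of crust by seawater at the top must be balanced by replacing crust with mantle at the base: d (ρ_c − ρ_w) = a (ρ_m − ρ_c).
d = a (ρ_m − ρ_c)/(ρ_c − ρ_w) = 13200 m × 0.664/1.651 = 5310 m.

5310 m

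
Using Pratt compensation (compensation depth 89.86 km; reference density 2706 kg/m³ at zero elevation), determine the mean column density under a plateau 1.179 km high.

Pratt balance: ρ_ref D = ρ (D + h).
ρ = ρ_ref D/(D + h) = 2706 × 89.86 km/(89.86 km + 1.179 km) = 2670 kg/m³.

2670 kg/m³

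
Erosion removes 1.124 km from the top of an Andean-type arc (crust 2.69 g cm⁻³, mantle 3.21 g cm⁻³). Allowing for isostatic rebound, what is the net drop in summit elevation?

Rebound u = e ρ_c/ρ_m = 1.124 km × 2.69/3.21 = 0.9419 km.
Net surface drop = e − u = 1.124 km − 0.9419 km = e (ρ_m − ρ_c)/ρ_m = 0.182 km.

0.182 km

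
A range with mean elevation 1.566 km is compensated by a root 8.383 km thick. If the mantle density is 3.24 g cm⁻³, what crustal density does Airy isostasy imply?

ρ_c h = (ρ_m − ρ_c) r → ρ_c (h + r) = ρ_m r → ρ_c = ρ_m r / (h + r).
ρ_c = 3.24 × 8.383 km / (1.566 km + 8.383 km) = 2.73 g cm⁻³.

2.73 g cm⁻³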